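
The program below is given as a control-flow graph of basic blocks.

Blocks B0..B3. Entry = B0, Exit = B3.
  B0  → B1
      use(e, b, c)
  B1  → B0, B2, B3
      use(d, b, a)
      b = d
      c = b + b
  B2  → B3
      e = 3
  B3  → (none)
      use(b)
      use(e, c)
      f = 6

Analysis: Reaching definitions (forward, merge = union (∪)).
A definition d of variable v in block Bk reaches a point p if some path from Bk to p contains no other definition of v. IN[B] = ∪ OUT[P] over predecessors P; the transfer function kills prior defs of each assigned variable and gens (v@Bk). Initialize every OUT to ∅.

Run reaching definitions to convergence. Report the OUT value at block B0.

Answer: {b@B1, c@B1}

Derivation:
Fixpoint table:
  B0: | IN={b@B1, c@B1} | OUT={b@B1, c@B1}
  B1: | IN={b@B1, c@B1} | OUT={b@B1, c@B1}
  B2: | IN={b@B1, c@B1} | OUT={b@B1, c@B1, e@B2}
  B3: | IN={b@B1, c@B1, e@B2} | OUT={b@B1, c@B1, e@B2, f@B3}

Merge at B0 (entry node, so the boundary value {} is joined with the incoming edge(s)): IN[B0] = {} ⊔ OUT[B1] = {b@B1, c@B1}
Applying B0's transfer function to that IN value gives OUT[B0] (row B0 above).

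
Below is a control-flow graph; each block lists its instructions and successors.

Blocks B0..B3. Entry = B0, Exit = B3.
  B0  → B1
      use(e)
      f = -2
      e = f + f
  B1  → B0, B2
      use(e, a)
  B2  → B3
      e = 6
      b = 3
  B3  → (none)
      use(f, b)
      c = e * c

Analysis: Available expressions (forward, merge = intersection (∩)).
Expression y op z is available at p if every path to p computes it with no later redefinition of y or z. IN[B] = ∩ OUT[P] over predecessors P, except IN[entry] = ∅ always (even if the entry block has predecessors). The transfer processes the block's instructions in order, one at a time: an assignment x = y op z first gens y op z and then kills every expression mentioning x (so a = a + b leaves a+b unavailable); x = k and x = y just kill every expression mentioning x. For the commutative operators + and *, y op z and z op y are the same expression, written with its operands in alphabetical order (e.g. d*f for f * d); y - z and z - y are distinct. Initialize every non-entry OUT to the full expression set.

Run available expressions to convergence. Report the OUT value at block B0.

Answer: {f+f}

Derivation:
Fixpoint table:
  B0:   IN={}   OUT={f+f}
  B1:   IN={f+f}   OUT={f+f}
  B2:   IN={f+f}   OUT={f+f}
  B3:   IN={f+f}   OUT={f+f}

Merge at B0 (entry node, so the boundary value {} is joined with the incoming edge(s)): IN[B0] = {} ∩ OUT[B1] = {}
Applying B0's transfer function to that IN value gives OUT[B0] (row B0 above).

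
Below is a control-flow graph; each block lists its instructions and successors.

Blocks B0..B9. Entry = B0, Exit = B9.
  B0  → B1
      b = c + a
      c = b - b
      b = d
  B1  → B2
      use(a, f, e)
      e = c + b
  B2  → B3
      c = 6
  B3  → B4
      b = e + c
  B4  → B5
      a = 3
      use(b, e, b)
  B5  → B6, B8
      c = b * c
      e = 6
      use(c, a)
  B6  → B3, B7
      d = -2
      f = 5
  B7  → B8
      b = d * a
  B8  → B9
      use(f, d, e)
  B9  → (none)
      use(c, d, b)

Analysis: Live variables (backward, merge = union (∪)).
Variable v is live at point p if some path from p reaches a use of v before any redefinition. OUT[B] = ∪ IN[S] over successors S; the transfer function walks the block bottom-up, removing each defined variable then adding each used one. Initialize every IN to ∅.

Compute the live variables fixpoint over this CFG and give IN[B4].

Fixpoint table:
  B0: | IN={a, c, d, e, f} | OUT={a, b, c, d, e, f}
  B1: | IN={a, b, c, d, e, f} | OUT={d, e, f}
  B2: | IN={d, e, f} | OUT={c, d, e, f}
  B3: | IN={c, d, e, f} | OUT={b, c, d, e, f}
  B4: | IN={b, c, d, e, f} | OUT={a, b, c, d, f}
  B5: | IN={a, b, c, d, f} | OUT={a, b, c, d, e, f}
  B6: | IN={a, c, e} | OUT={a, c, d, e, f}
  B7: | IN={a, c, d, e, f} | OUT={b, c, d, e, f}
  B8: | IN={b, c, d, e, f} | OUT={b, c, d}
  B9: | IN={b, c, d} | OUT={}

Merge at B4: OUT[B4] = IN[B5] = {a, b, c, d, f}
Applying B4's transfer function to that OUT value gives IN[B4] (row B4 above).

Answer: {b, c, d, e, f}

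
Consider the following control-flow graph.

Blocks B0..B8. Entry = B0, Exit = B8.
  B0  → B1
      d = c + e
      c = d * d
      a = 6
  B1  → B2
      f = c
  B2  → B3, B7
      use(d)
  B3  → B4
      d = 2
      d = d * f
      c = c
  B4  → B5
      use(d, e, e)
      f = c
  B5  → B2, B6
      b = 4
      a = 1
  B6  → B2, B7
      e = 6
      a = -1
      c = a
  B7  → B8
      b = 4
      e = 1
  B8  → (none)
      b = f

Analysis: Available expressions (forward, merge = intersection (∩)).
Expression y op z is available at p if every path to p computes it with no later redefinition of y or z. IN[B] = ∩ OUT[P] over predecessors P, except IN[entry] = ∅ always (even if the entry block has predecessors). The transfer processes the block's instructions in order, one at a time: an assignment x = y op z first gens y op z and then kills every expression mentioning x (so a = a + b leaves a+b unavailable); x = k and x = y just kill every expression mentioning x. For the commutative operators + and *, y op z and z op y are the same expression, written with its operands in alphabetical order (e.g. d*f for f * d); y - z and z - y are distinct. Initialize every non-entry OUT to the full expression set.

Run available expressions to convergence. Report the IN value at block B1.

Converged values:
  B0:  IN={}  OUT={d*d}
  B1:  IN={d*d}  OUT={d*d}
  B2:  IN={}  OUT={}
  B3:  IN={}  OUT={}
  B4:  IN={}  OUT={}
  B5:  IN={}  OUT={}
  B6:  IN={}  OUT={}
  B7:  IN={}  OUT={}
  B8:  IN={}  OUT={}

Merge at B1: IN[B1] = OUT[B0] = {d*d}

Answer: {d*d}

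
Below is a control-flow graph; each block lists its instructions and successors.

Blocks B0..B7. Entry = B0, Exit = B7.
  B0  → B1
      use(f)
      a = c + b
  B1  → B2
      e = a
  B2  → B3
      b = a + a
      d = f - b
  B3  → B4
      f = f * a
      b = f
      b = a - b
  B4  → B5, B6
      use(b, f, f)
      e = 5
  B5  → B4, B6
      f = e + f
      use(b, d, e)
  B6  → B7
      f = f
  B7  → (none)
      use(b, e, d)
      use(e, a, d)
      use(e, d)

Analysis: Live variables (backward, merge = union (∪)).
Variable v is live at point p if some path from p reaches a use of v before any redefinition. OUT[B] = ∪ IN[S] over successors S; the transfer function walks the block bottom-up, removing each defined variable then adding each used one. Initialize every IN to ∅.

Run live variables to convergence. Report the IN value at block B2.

Answer: {a, f}

Trace:
Fixpoint table:
  B0:  IN={b, c, f}  OUT={a, f}
  B1:  IN={a, f}  OUT={a, f}
  B2:  IN={a, f}  OUT={a, d, f}
  B3:  IN={a, d, f}  OUT={a, b, d, f}
  B4:  IN={a, b, d, f}  OUT={a, b, d, e, f}
  B5:  IN={a, b, d, e, f}  OUT={a, b, d, e, f}
  B6:  IN={a, b, d, e, f}  OUT={a, b, d, e}
  B7:  IN={a, b, d, e}  OUT={}

Merge at B2: OUT[B2] = IN[B3] = {a, d, f}
Applying B2's transfer function to that OUT value gives IN[B2] (row B2 above).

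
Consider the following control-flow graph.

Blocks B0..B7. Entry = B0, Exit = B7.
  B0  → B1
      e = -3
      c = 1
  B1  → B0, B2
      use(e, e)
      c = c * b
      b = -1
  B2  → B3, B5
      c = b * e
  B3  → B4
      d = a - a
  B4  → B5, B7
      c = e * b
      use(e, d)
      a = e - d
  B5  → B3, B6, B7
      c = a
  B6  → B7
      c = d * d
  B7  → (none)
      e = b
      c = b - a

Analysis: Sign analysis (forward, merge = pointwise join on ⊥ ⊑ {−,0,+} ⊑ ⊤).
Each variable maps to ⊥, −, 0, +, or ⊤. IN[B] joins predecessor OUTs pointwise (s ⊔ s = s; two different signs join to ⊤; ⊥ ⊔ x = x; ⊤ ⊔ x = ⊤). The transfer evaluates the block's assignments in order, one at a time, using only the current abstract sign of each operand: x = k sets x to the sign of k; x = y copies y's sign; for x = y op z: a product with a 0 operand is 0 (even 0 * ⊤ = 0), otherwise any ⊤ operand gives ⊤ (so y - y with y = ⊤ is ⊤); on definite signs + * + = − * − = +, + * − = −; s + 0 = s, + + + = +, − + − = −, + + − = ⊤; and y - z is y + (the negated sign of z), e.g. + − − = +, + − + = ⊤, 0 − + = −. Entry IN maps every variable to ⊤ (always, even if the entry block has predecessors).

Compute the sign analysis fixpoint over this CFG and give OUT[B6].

Fixpoint table:
  B0:  IN=(all ⊤)  OUT={c:+, e:-; rest ⊤}
  B1:  IN={c:+, e:-; rest ⊤}  OUT={b:-, e:-; rest ⊤}
  B2:  IN={b:-, e:-; rest ⊤}  OUT={b:-, c:+, e:-; rest ⊤}
  B3:  IN={b:-, e:-; rest ⊤}  OUT={b:-, e:-; rest ⊤}
  B4:  IN={b:-, e:-; rest ⊤}  OUT={b:-, c:+, e:-; rest ⊤}
  B5:  IN={b:-, c:+, e:-; rest ⊤}  OUT={b:-, e:-; rest ⊤}
  B6:  IN={b:-, e:-; rest ⊤}  OUT={b:-, e:-; rest ⊤}
  B7:  IN={b:-, e:-; rest ⊤}  OUT={b:-, e:-; rest ⊤}

Merge at B6: IN[B6] = OUT[B5] = {a: ⊤, b: -, c: ⊤, d: ⊤, e: -, f: ⊤}
Applying B6's transfer function to that IN value gives OUT[B6] (row B6 above).

Answer: {a: ⊤, b: -, c: ⊤, d: ⊤, e: -, f: ⊤}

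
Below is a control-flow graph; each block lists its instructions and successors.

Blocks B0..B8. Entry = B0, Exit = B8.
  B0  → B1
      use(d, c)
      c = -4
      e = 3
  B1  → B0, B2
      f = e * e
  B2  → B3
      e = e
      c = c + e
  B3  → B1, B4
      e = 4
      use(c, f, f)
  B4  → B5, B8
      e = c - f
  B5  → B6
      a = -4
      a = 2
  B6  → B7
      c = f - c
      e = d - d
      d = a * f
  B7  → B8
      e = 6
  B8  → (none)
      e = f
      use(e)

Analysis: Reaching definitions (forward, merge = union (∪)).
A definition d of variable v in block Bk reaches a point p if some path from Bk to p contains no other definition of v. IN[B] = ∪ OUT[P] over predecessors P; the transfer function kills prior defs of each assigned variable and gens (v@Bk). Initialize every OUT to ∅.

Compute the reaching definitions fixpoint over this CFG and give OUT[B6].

Answer: {a@B5, c@B6, d@B6, e@B6, f@B1}

Derivation:
Fixpoint table:
  B0:   IN={c@B0, c@B2, e@B0, e@B3, f@B1}   OUT={c@B0, e@B0, f@B1}
  B1:   IN={c@B0, c@B2, e@B0, e@B3, f@B1}   OUT={c@B0, c@B2, e@B0, e@B3, f@B1}
  B2:   IN={c@B0, c@B2, e@B0, e@B3, f@B1}   OUT={c@B2, e@B2, f@B1}
  B3:   IN={c@B2, e@B2, f@B1}   OUT={c@B2, e@B3, f@B1}
  B4:   IN={c@B2, e@B3, f@B1}   OUT={c@B2, e@B4, f@B1}
  B5:   IN={c@B2, e@B4, f@B1}   OUT={a@B5, c@B2, e@B4, f@B1}
  B6:   IN={a@B5, c@B2, e@B4, f@B1}   OUT={a@B5, c@B6, d@B6, e@B6, f@B1}
  B7:   IN={a@B5, c@B6, d@B6, e@B6, f@B1}   OUT={a@B5, c@B6, d@B6, e@B7, f@B1}
  B8:   IN={a@B5, c@B2, c@B6, d@B6, e@B4, e@B7, f@B1}   OUT={a@B5, c@B2, c@B6, d@B6, e@B8, f@B1}

Merge at B6: IN[B6] = OUT[B5] = {a@B5, c@B2, e@B4, f@B1}
Applying B6's transfer function to that IN value gives OUT[B6] (row B6 above).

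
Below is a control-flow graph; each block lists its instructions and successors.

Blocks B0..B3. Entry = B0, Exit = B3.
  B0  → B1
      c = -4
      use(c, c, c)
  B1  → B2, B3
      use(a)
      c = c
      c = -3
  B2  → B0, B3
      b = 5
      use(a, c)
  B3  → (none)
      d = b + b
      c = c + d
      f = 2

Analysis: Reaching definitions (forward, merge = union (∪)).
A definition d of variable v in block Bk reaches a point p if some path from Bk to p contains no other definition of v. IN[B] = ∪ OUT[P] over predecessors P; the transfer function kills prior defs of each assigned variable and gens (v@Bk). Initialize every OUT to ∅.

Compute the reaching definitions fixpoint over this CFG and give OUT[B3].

Fixpoint table:
  B0:  IN={b@B2, c@B1}  OUT={b@B2, c@B0}
  B1:  IN={b@B2, c@B0}  OUT={b@B2, c@B1}
  B2:  IN={b@B2, c@B1}  OUT={b@B2, c@B1}
  B3:  IN={b@B2, c@B1}  OUT={b@B2, c@B3, d@B3, f@B3}

Merge at B3: IN[B3] = OUT[B1] ⊔ OUT[B2] = {b@B2, c@B1}
Applying B3's transfer function to that IN value gives OUT[B3] (row B3 above).

Answer: {b@B2, c@B3, d@B3, f@B3}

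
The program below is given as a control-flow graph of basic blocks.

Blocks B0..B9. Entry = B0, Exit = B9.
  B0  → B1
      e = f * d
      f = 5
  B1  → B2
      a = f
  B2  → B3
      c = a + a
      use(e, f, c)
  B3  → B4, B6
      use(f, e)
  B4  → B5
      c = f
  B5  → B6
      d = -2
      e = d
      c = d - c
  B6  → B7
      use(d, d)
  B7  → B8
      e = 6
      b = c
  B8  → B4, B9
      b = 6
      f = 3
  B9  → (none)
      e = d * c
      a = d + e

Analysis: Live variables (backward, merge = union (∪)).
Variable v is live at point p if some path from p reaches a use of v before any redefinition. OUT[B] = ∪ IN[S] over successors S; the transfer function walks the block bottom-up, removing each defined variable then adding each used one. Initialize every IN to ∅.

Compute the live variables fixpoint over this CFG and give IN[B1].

Converged values:
  B0:   IN={d, f}   OUT={d, e, f}
  B1:   IN={d, e, f}   OUT={a, d, e, f}
  B2:   IN={a, d, e, f}   OUT={c, d, e, f}
  B3:   IN={c, d, e, f}   OUT={c, d, f}
  B4:   IN={f}   OUT={c}
  B5:   IN={c}   OUT={c, d}
  B6:   IN={c, d}   OUT={c, d}
  B7:   IN={c, d}   OUT={c, d}
  B8:   IN={c, d}   OUT={c, d, f}
  B9:   IN={c, d}   OUT={}

Merge at B1: OUT[B1] = IN[B2] = {a, d, e, f}
Applying B1's transfer function to that OUT value gives IN[B1] (row B1 above).

Answer: {d, e, f}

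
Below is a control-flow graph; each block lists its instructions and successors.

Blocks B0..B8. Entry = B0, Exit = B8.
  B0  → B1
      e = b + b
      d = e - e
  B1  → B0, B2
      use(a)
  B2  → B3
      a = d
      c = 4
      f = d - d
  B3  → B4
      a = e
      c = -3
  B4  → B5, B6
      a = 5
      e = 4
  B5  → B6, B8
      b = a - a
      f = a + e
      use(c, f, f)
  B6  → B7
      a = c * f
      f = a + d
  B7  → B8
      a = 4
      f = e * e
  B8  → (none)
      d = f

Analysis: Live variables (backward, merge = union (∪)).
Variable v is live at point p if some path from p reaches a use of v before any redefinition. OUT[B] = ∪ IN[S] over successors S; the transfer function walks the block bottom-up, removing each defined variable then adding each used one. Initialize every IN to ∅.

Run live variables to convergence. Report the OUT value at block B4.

Answer: {a, c, d, e, f}

Derivation:
Per-block solution:
  B0: | IN={a, b} | OUT={a, b, d, e}
  B1: | IN={a, b, d, e} | OUT={a, b, d, e}
  B2: | IN={d, e} | OUT={d, e, f}
  B3: | IN={d, e, f} | OUT={c, d, f}
  B4: | IN={c, d, f} | OUT={a, c, d, e, f}
  B5: | IN={a, c, d, e} | OUT={c, d, e, f}
  B6: | IN={c, d, e, f} | OUT={e}
  B7: | IN={e} | OUT={f}
  B8: | IN={f} | OUT={}

Merge at B4: OUT[B4] = IN[B5] ⊔ IN[B6] = {a, c, d, e, f}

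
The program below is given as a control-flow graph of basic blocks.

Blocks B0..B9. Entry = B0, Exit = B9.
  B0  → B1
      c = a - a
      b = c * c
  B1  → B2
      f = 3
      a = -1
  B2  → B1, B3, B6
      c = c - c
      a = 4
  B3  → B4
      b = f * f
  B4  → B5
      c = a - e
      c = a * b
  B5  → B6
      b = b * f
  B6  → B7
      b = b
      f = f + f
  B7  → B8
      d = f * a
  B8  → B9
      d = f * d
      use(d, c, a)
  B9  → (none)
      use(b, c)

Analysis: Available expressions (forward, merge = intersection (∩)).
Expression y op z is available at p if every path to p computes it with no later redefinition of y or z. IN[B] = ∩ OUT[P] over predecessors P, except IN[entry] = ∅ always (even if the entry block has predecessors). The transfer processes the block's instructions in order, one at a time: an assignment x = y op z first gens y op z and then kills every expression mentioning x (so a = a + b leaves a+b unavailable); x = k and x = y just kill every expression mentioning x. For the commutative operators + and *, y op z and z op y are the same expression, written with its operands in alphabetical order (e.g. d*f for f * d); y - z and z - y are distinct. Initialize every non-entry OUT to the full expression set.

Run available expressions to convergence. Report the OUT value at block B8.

Converged values:
  B0: | IN={} | OUT={a-a, c*c}
  B1: | IN={} | OUT={}
  B2: | IN={} | OUT={}
  B3: | IN={} | OUT={f*f}
  B4: | IN={f*f} | OUT={a*b, a-e, f*f}
  B5: | IN={a*b, a-e, f*f} | OUT={a-e, f*f}
  B6: | IN={} | OUT={}
  B7: | IN={} | OUT={a*f}
  B8: | IN={a*f} | OUT={a*f}
  B9: | IN={a*f} | OUT={a*f}

Merge at B8: IN[B8] = OUT[B7] = {a*f}
Applying B8's transfer function to that IN value gives OUT[B8] (row B8 above).

Answer: {a*f}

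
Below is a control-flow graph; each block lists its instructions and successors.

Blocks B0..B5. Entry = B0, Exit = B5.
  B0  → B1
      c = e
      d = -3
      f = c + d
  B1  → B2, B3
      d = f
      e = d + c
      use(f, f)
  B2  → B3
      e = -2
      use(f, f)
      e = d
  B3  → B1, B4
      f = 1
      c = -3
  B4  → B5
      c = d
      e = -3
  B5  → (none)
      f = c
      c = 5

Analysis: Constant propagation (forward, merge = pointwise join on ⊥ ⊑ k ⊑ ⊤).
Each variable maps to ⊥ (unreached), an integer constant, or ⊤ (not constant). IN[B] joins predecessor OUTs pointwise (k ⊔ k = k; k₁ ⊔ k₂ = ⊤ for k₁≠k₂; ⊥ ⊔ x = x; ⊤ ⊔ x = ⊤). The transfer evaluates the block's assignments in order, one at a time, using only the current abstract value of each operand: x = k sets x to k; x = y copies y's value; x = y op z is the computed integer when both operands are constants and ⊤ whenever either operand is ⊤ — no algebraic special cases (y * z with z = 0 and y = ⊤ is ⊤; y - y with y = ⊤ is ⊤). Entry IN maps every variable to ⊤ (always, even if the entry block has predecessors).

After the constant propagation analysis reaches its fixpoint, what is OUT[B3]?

Fixpoint table:
  B0:   IN=(all ⊤)   OUT={d:-3; rest ⊤}
  B1:   IN=(all ⊤)   OUT=(all ⊤)
  B2:   IN=(all ⊤)   OUT=(all ⊤)
  B3:   IN=(all ⊤)   OUT={c:-3, f:1; rest ⊤}
  B4:   IN={c:-3, f:1; rest ⊤}   OUT={e:-3, f:1; rest ⊤}
  B5:   IN={e:-3, f:1; rest ⊤}   OUT={c:5, e:-3; rest ⊤}

Merge at B3: IN[B3] = OUT[B1] ⊔ OUT[B2] = {a: ⊤, b: ⊤, c: ⊤, d: ⊤, e: ⊤, f: ⊤}
Applying B3's transfer function to that IN value gives OUT[B3] (row B3 above).

Answer: {a: ⊤, b: ⊤, c: -3, d: ⊤, e: ⊤, f: 1}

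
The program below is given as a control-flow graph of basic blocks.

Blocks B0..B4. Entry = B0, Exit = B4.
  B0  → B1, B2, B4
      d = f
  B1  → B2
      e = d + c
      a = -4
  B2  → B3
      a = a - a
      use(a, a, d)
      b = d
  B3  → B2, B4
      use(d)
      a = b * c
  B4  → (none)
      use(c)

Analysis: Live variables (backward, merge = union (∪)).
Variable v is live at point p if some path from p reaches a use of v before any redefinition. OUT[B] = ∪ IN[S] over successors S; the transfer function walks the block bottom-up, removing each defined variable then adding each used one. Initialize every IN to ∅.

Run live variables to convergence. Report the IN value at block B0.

Converged values:
  B0:  IN={a, c, f}  OUT={a, c, d}
  B1:  IN={c, d}  OUT={a, c, d}
  B2:  IN={a, c, d}  OUT={b, c, d}
  B3:  IN={b, c, d}  OUT={a, c, d}
  B4:  IN={c}  OUT={}

Merge at B0: OUT[B0] = IN[B1] ⊔ IN[B2] ⊔ IN[B4] = {a, c, d}
Applying B0's transfer function to that OUT value gives IN[B0] (row B0 above).

Answer: {a, c, f}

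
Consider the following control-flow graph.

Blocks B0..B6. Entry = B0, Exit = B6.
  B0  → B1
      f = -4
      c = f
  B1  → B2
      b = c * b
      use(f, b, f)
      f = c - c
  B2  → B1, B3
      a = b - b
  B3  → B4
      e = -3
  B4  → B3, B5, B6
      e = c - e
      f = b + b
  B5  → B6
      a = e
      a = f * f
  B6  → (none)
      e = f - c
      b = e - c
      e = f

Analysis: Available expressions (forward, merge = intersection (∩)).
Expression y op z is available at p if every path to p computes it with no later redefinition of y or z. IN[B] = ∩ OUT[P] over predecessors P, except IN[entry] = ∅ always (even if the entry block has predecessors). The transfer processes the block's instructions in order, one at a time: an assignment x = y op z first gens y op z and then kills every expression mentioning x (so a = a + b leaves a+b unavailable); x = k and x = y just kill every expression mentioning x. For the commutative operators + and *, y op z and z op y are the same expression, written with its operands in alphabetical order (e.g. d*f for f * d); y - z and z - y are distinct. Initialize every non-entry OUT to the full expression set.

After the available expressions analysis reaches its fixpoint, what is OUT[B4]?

Converged values:
  B0:  IN={}  OUT={}
  B1:  IN={}  OUT={c-c}
  B2:  IN={c-c}  OUT={b-b, c-c}
  B3:  IN={b-b, c-c}  OUT={b-b, c-c}
  B4:  IN={b-b, c-c}  OUT={b+b, b-b, c-c}
  B5:  IN={b+b, b-b, c-c}  OUT={b+b, b-b, c-c, f*f}
  B6:  IN={b+b, b-b, c-c}  OUT={c-c, f-c}

Merge at B4: IN[B4] = OUT[B3] = {b-b, c-c}
Applying B4's transfer function to that IN value gives OUT[B4] (row B4 above).

Answer: {b+b, b-b, c-c}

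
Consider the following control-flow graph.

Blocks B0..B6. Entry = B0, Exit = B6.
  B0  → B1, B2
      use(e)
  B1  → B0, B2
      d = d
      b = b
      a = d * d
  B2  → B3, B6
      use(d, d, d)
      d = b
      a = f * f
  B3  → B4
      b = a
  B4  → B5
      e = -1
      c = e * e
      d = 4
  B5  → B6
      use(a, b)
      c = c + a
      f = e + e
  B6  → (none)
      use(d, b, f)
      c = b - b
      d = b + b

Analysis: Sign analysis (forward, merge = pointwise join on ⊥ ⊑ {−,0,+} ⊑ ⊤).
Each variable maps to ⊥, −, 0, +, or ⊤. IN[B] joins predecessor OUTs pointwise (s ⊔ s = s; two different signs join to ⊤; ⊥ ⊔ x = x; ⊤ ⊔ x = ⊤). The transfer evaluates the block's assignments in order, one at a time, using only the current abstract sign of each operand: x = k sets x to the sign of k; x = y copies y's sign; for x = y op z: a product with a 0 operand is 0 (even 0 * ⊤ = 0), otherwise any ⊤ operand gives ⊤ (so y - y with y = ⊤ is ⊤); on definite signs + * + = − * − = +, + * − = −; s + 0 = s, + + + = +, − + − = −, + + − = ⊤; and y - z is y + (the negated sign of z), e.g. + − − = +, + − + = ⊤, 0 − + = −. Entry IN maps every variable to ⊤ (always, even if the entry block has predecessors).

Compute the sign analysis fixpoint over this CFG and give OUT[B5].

Fixpoint table:
  B0: | IN=(all ⊤) | OUT=(all ⊤)
  B1: | IN=(all ⊤) | OUT=(all ⊤)
  B2: | IN=(all ⊤) | OUT=(all ⊤)
  B3: | IN=(all ⊤) | OUT=(all ⊤)
  B4: | IN=(all ⊤) | OUT={c:+, d:+, e:-; rest ⊤}
  B5: | IN={c:+, d:+, e:-; rest ⊤} | OUT={d:+, e:-, f:-; rest ⊤}
  B6: | IN=(all ⊤) | OUT=(all ⊤)

Merge at B5: IN[B5] = OUT[B4] = {a: ⊤, b: ⊤, c: +, d: +, e: -, f: ⊤}
Applying B5's transfer function to that IN value gives OUT[B5] (row B5 above).

Answer: {a: ⊤, b: ⊤, c: ⊤, d: +, e: -, f: -}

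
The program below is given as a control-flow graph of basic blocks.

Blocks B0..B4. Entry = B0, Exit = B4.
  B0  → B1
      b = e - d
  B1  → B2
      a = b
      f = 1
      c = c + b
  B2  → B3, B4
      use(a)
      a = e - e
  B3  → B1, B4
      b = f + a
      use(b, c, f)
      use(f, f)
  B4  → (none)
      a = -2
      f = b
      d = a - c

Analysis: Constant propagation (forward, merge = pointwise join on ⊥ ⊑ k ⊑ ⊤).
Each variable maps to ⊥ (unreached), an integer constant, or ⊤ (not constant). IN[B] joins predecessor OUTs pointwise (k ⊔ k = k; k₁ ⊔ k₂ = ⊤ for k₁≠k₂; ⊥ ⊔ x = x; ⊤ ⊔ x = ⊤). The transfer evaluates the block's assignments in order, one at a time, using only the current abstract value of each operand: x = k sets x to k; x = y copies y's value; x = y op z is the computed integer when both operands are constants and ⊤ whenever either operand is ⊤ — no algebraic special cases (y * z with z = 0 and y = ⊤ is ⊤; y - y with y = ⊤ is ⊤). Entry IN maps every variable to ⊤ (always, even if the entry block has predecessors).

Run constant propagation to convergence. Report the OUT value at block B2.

Converged values:
  B0:   IN=(all ⊤)   OUT=(all ⊤)
  B1:   IN=(all ⊤)   OUT={f:1; rest ⊤}
  B2:   IN={f:1; rest ⊤}   OUT={f:1; rest ⊤}
  B3:   IN={f:1; rest ⊤}   OUT={f:1; rest ⊤}
  B4:   IN={f:1; rest ⊤}   OUT={a:-2; rest ⊤}

Merge at B2: IN[B2] = OUT[B1] = {a: ⊤, b: ⊤, c: ⊤, d: ⊤, e: ⊤, f: 1}
Applying B2's transfer function to that IN value gives OUT[B2] (row B2 above).

Answer: {a: ⊤, b: ⊤, c: ⊤, d: ⊤, e: ⊤, f: 1}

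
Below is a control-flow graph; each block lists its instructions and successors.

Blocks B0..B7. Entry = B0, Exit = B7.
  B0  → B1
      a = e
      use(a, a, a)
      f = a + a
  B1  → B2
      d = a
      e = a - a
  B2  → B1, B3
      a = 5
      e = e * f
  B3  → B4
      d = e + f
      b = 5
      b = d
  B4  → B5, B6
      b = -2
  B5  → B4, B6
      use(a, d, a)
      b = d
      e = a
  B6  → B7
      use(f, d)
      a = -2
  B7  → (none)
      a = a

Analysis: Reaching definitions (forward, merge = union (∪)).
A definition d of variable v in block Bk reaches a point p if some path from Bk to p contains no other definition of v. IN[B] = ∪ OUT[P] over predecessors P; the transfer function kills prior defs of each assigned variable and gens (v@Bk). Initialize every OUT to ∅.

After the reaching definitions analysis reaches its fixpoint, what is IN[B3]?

Answer: {a@B2, d@B1, e@B2, f@B0}

Derivation:
Converged values:
  B0:  IN={}  OUT={a@B0, f@B0}
  B1:  IN={a@B0, a@B2, d@B1, e@B2, f@B0}  OUT={a@B0, a@B2, d@B1, e@B1, f@B0}
  B2:  IN={a@B0, a@B2, d@B1, e@B1, f@B0}  OUT={a@B2, d@B1, e@B2, f@B0}
  B3:  IN={a@B2, d@B1, e@B2, f@B0}  OUT={a@B2, b@B3, d@B3, e@B2, f@B0}
  B4:  IN={a@B2, b@B3, b@B5, d@B3, e@B2, e@B5, f@B0}  OUT={a@B2, b@B4, d@B3, e@B2, e@B5, f@B0}
  B5:  IN={a@B2, b@B4, d@B3, e@B2, e@B5, f@B0}  OUT={a@B2, b@B5, d@B3, e@B5, f@B0}
  B6:  IN={a@B2, b@B4, b@B5, d@B3, e@B2, e@B5, f@B0}  OUT={a@B6, b@B4, b@B5, d@B3, e@B2, e@B5, f@B0}
  B7:  IN={a@B6, b@B4, b@B5, d@B3, e@B2, e@B5, f@B0}  OUT={a@B7, b@B4, b@B5, d@B3, e@B2, e@B5, f@B0}

Merge at B3: IN[B3] = OUT[B2] = {a@B2, d@B1, e@B2, f@B0}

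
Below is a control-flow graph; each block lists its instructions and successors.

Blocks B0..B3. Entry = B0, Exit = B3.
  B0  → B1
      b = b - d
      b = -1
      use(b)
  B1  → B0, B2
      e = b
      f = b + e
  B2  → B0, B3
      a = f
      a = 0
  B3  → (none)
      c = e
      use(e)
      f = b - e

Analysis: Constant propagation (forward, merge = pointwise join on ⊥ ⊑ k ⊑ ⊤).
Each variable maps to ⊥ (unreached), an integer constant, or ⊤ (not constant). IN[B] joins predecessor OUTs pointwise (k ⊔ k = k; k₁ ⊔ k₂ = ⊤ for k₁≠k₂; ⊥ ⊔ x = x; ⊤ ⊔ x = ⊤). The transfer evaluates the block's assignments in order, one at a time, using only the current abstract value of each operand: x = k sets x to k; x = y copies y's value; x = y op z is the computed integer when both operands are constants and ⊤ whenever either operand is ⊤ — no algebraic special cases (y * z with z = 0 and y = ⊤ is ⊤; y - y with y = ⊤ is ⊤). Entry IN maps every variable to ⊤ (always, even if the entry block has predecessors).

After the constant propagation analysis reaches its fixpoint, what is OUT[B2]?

Answer: {a: 0, b: -1, c: ⊤, d: ⊤, e: -1, f: -2}

Trace:
Converged values:
  B0: | IN=(all ⊤) | OUT={b:-1; rest ⊤}
  B1: | IN={b:-1; rest ⊤} | OUT={b:-1, e:-1, f:-2; rest ⊤}
  B2: | IN={b:-1, e:-1, f:-2; rest ⊤} | OUT={a:0, b:-1, e:-1, f:-2; rest ⊤}
  B3: | IN={a:0, b:-1, e:-1, f:-2; rest ⊤} | OUT={a:0, b:-1, c:-1, e:-1, f:0; rest ⊤}

Merge at B2: IN[B2] = OUT[B1] = {a: ⊤, b: -1, c: ⊤, d: ⊤, e: -1, f: -2}
Applying B2's transfer function to that IN value gives OUT[B2] (row B2 above).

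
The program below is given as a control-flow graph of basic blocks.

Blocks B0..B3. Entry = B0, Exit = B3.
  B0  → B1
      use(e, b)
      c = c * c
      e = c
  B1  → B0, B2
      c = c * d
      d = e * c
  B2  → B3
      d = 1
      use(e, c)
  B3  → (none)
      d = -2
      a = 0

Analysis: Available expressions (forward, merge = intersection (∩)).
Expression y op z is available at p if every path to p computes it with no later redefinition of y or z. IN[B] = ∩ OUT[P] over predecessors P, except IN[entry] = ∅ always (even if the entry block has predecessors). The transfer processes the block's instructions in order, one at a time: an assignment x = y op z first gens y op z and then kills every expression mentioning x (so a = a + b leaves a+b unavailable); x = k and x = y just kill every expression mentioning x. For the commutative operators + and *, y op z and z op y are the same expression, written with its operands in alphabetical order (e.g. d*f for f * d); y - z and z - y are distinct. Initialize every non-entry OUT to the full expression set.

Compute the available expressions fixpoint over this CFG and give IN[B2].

Converged values:
  B0:  IN={}  OUT={}
  B1:  IN={}  OUT={c*e}
  B2:  IN={c*e}  OUT={c*e}
  B3:  IN={c*e}  OUT={c*e}

Merge at B2: IN[B2] = OUT[B1] = {c*e}

Answer: {c*e}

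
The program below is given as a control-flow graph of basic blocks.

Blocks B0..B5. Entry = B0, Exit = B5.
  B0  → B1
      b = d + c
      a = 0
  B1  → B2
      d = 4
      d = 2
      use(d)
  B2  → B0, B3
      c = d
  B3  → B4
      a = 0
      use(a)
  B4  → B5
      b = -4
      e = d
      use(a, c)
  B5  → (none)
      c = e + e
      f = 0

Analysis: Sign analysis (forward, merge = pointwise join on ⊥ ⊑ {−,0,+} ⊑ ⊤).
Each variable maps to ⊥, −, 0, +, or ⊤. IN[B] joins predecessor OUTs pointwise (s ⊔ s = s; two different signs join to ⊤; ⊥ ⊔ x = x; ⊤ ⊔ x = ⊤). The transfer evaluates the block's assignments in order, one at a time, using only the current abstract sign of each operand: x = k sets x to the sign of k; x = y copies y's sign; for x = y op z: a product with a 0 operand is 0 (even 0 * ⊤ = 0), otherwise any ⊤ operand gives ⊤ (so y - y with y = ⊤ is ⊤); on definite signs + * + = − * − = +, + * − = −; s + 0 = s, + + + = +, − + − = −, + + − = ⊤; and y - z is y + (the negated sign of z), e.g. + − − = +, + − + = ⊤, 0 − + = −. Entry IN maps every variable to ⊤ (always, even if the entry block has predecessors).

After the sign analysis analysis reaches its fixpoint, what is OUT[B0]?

Answer: {a: 0, b: ⊤, c: ⊤, d: ⊤, e: ⊤, f: ⊤}

Trace:
Fixpoint table:
  B0:   IN=(all ⊤)   OUT={a:0; rest ⊤}
  B1:   IN={a:0; rest ⊤}   OUT={a:0, d:+; rest ⊤}
  B2:   IN={a:0, d:+; rest ⊤}   OUT={a:0, c:+, d:+; rest ⊤}
  B3:   IN={a:0, c:+, d:+; rest ⊤}   OUT={a:0, c:+, d:+; rest ⊤}
  B4:   IN={a:0, c:+, d:+; rest ⊤}   OUT={a:0, b:-, c:+, d:+, e:+; rest ⊤}
  B5:   IN={a:0, b:-, c:+, d:+, e:+; rest ⊤}   OUT={a:0, b:-, c:+, d:+, e:+, f:0; rest ⊤}

Merge at B0 (entry node, so the boundary value (all ⊤) is joined with the incoming edge(s)): IN[B0] = (all ⊤) ⊔ OUT[B2] = {a: ⊤, b: ⊤, c: ⊤, d: ⊤, e: ⊤, f: ⊤}
Applying B0's transfer function to that IN value gives OUT[B0] (row B0 above).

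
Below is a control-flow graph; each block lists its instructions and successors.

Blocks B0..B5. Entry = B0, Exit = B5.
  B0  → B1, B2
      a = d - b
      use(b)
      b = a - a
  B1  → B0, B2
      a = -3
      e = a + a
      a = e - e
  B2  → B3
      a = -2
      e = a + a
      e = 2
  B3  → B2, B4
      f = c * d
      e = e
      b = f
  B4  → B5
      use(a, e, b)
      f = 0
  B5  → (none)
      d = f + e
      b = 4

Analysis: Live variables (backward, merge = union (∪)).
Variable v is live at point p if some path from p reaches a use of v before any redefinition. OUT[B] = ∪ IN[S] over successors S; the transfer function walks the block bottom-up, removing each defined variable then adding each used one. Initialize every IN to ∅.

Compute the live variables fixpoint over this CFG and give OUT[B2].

Answer: {a, c, d, e}

Derivation:
Fixpoint table:
  B0: | IN={b, c, d} | OUT={b, c, d}
  B1: | IN={b, c, d} | OUT={b, c, d}
  B2: | IN={c, d} | OUT={a, c, d, e}
  B3: | IN={a, c, d, e} | OUT={a, b, c, d, e}
  B4: | IN={a, b, e} | OUT={e, f}
  B5: | IN={e, f} | OUT={}

Merge at B2: OUT[B2] = IN[B3] = {a, c, d, e}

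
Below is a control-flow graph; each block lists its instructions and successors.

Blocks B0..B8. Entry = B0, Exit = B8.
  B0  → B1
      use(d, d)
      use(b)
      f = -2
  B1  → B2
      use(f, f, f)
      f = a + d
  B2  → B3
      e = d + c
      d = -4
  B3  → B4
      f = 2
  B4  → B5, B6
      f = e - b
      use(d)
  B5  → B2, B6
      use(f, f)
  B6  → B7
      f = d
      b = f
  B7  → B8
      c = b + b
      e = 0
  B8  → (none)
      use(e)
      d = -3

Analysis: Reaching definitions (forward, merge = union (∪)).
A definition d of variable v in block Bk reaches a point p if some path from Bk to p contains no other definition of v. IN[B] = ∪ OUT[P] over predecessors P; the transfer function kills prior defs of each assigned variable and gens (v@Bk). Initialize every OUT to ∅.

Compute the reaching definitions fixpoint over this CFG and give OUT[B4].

Per-block solution:
  B0:  IN={}  OUT={f@B0}
  B1:  IN={f@B0}  OUT={f@B1}
  B2:  IN={d@B2, e@B2, f@B1, f@B4}  OUT={d@B2, e@B2, f@B1, f@B4}
  B3:  IN={d@B2, e@B2, f@B1, f@B4}  OUT={d@B2, e@B2, f@B3}
  B4:  IN={d@B2, e@B2, f@B3}  OUT={d@B2, e@B2, f@B4}
  B5:  IN={d@B2, e@B2, f@B4}  OUT={d@B2, e@B2, f@B4}
  B6:  IN={d@B2, e@B2, f@B4}  OUT={b@B6, d@B2, e@B2, f@B6}
  B7:  IN={b@B6, d@B2, e@B2, f@B6}  OUT={b@B6, c@B7, d@B2, e@B7, f@B6}
  B8:  IN={b@B6, c@B7, d@B2, e@B7, f@B6}  OUT={b@B6, c@B7, d@B8, e@B7, f@B6}

Merge at B4: IN[B4] = OUT[B3] = {d@B2, e@B2, f@B3}
Applying B4's transfer function to that IN value gives OUT[B4] (row B4 above).

Answer: {d@B2, e@B2, f@B4}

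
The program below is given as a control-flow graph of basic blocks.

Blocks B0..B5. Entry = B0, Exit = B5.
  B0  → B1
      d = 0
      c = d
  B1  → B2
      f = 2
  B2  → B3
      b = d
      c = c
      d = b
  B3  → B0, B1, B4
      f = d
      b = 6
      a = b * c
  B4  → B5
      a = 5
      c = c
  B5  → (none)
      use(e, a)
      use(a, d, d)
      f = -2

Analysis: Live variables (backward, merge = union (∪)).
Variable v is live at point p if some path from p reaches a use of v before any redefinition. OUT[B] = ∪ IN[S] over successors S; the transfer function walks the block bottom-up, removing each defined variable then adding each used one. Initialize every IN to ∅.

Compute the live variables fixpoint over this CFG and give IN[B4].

Answer: {c, d, e}

Working:
Per-block solution:
  B0: | IN={e} | OUT={c, d, e}
  B1: | IN={c, d, e} | OUT={c, d, e}
  B2: | IN={c, d, e} | OUT={c, d, e}
  B3: | IN={c, d, e} | OUT={c, d, e}
  B4: | IN={c, d, e} | OUT={a, d, e}
  B5: | IN={a, d, e} | OUT={}

Merge at B4: OUT[B4] = IN[B5] = {a, d, e}
Applying B4's transfer function to that OUT value gives IN[B4] (row B4 above).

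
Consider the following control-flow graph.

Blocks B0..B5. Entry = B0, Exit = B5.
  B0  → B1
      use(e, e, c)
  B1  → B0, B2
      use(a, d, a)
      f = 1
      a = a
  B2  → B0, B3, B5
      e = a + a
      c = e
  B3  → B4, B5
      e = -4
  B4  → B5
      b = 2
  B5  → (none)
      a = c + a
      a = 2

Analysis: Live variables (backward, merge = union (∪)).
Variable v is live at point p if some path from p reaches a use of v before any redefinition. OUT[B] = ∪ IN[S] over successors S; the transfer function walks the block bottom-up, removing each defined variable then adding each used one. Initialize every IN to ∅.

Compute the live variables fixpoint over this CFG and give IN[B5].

Answer: {a, c}

Working:
Converged values:
  B0:   IN={a, c, d, e}   OUT={a, c, d, e}
  B1:   IN={a, c, d, e}   OUT={a, c, d, e}
  B2:   IN={a, d}   OUT={a, c, d, e}
  B3:   IN={a, c}   OUT={a, c}
  B4:   IN={a, c}   OUT={a, c}
  B5:   IN={a, c}   OUT={}

B5 is the boundary node: OUT[B5] = {}
Applying B5's transfer function to that OUT value gives IN[B5] (row B5 above).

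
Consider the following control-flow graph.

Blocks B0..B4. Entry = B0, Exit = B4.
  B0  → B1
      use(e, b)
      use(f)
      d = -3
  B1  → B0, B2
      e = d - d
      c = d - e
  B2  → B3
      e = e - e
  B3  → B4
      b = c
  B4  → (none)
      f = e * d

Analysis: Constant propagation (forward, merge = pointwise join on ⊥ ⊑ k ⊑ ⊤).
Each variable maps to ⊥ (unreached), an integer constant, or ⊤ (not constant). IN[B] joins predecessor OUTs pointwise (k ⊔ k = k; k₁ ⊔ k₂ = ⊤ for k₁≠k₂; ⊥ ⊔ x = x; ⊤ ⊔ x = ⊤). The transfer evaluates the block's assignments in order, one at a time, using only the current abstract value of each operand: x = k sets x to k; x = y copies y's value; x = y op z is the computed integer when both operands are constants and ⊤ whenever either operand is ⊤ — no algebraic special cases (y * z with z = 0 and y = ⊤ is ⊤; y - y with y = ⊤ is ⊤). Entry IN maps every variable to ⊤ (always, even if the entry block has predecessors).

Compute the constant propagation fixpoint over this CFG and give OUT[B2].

Fixpoint table:
  B0:   IN=(all ⊤)   OUT={d:-3; rest ⊤}
  B1:   IN={d:-3; rest ⊤}   OUT={c:-3, d:-3, e:0; rest ⊤}
  B2:   IN={c:-3, d:-3, e:0; rest ⊤}   OUT={c:-3, d:-3, e:0; rest ⊤}
  B3:   IN={c:-3, d:-3, e:0; rest ⊤}   OUT={b:-3, c:-3, d:-3, e:0; rest ⊤}
  B4:   IN={b:-3, c:-3, d:-3, e:0; rest ⊤}   OUT={b:-3, c:-3, d:-3, e:0, f:0; rest ⊤}

Merge at B2: IN[B2] = OUT[B1] = {a: ⊤, b: ⊤, c: -3, d: -3, e: 0, f: ⊤}
Applying B2's transfer function to that IN value gives OUT[B2] (row B2 above).

Answer: {a: ⊤, b: ⊤, c: -3, d: -3, e: 0, f: ⊤}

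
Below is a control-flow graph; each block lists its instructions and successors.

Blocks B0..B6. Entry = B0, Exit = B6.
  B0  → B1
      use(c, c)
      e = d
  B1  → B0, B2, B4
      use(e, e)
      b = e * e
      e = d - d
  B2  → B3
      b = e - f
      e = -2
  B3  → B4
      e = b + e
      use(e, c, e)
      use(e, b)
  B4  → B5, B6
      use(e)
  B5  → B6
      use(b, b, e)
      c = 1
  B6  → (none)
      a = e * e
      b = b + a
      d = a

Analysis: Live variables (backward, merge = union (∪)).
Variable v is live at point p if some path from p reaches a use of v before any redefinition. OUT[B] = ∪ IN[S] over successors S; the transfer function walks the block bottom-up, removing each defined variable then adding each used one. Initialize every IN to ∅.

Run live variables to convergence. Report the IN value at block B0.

Per-block solution:
  B0: | IN={c, d, f} | OUT={c, d, e, f}
  B1: | IN={c, d, e, f} | OUT={b, c, d, e, f}
  B2: | IN={c, e, f} | OUT={b, c, e}
  B3: | IN={b, c, e} | OUT={b, e}
  B4: | IN={b, e} | OUT={b, e}
  B5: | IN={b, e} | OUT={b, e}
  B6: | IN={b, e} | OUT={}

Merge at B0: OUT[B0] = IN[B1] = {c, d, e, f}
Applying B0's transfer function to that OUT value gives IN[B0] (row B0 above).

Answer: {c, d, f}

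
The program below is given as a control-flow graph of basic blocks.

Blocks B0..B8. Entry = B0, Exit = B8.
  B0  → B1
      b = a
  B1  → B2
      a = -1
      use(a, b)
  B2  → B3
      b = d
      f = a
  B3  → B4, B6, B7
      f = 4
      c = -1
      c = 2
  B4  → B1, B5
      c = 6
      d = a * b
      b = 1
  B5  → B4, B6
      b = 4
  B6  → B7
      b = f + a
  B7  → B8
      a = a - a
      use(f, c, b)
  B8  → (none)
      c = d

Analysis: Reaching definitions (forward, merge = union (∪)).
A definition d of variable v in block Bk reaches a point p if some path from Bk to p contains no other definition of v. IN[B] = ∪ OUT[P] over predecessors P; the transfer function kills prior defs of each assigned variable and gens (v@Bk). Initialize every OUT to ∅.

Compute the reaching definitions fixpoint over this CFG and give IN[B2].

Per-block solution:
  B0:  IN={}  OUT={b@B0}
  B1:  IN={a@B1, b@B0, b@B4, c@B4, d@B4, f@B3}  OUT={a@B1, b@B0, b@B4, c@B4, d@B4, f@B3}
  B2:  IN={a@B1, b@B0, b@B4, c@B4, d@B4, f@B3}  OUT={a@B1, b@B2, c@B4, d@B4, f@B2}
  B3:  IN={a@B1, b@B2, c@B4, d@B4, f@B2}  OUT={a@B1, b@B2, c@B3, d@B4, f@B3}
  B4:  IN={a@B1, b@B2, b@B5, c@B3, c@B4, d@B4, f@B3}  OUT={a@B1, b@B4, c@B4, d@B4, f@B3}
  B5:  IN={a@B1, b@B4, c@B4, d@B4, f@B3}  OUT={a@B1, b@B5, c@B4, d@B4, f@B3}
  B6:  IN={a@B1, b@B2, b@B5, c@B3, c@B4, d@B4, f@B3}  OUT={a@B1, b@B6, c@B3, c@B4, d@B4, f@B3}
  B7:  IN={a@B1, b@B2, b@B6, c@B3, c@B4, d@B4, f@B3}  OUT={a@B7, b@B2, b@B6, c@B3, c@B4, d@B4, f@B3}
  B8:  IN={a@B7, b@B2, b@B6, c@B3, c@B4, d@B4, f@B3}  OUT={a@B7, b@B2, b@B6, c@B8, d@B4, f@B3}

Merge at B2: IN[B2] = OUT[B1] = {a@B1, b@B0, b@B4, c@B4, d@B4, f@B3}

Answer: {a@B1, b@B0, b@B4, c@B4, d@B4, f@B3}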